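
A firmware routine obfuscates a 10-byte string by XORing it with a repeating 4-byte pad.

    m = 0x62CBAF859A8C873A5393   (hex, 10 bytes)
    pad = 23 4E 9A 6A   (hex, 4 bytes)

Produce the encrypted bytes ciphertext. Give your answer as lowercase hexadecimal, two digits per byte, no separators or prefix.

The 4-byte key repeats, so the effective keystream is 23 4e 9a 6a 23 4e 9a 6a 23 4e.
byte 0:  98 ^  35 =  65
byte 1: 203 ^  78 = 133
byte 2: 175 ^ 154 =  53
byte 3: 133 ^ 106 = 239
byte 4: 154 ^  35 = 185
byte 5: 140 ^  78 = 194
byte 6: 135 ^ 154 =  29
byte 7:  58 ^ 106 =  80
byte 8:  83 ^  35 = 112
byte 9: 147 ^  78 = 221

418535efb9c21d5070dd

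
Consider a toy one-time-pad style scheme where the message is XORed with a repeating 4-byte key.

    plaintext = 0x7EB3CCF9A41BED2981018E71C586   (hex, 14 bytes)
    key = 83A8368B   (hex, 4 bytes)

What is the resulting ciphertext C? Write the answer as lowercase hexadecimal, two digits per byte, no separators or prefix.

The 4-byte key repeats, so the effective keystream is 83 a8 36 8b 83 a8 36 8b 83 a8 36 8b 83 a8.
byte 0: 7e ^ 83 = fd
byte 1: b3 ^ a8 = 1b
byte 2: cc ^ 36 = fa
byte 3: f9 ^ 8b = 72
byte 4: a4 ^ 83 = 27
byte 5: 1b ^ a8 = b3
byte 6: ed ^ 36 = db
byte 7: 29 ^ 8b = a2
byte 8: 81 ^ 83 = 02
byte 9: 01 ^ a8 = a9
byte 10: 8e ^ 36 = b8
byte 11: 71 ^ 8b = fa
byte 12: c5 ^ 83 = 46
byte 13: 86 ^ a8 = 2e

fd1bfa7227b3dba202a9b8fa462e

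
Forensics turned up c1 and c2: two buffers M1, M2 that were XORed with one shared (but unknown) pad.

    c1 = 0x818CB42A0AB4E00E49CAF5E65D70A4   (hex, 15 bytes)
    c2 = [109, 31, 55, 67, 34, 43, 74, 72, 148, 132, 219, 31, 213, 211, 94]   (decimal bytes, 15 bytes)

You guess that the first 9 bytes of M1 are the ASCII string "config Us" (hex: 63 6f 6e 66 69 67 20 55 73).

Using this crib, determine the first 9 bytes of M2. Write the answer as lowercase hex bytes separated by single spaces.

8f fc ed 0f 41 f8 8a 13 ae

First, c1 ⊕ c2 = (M1 ⊕ K) ⊕ (M2 ⊕ K) = M1 ⊕ M2, so the key drops out. Then M2 = (M1 ⊕ M2) ⊕ M1 over the first 9 bytes.
byte 0: (81 XOR 6d) XOR 63 = ec XOR 63 = 8f
byte 1: (8c XOR 1f) XOR 6f = 93 XOR 6f = fc
byte 2: (b4 XOR 37) XOR 6e = 83 XOR 6e = ed
byte 3: (2a XOR 43) XOR 66 = 69 XOR 66 = 0f
byte 4: (0a XOR 22) XOR 69 = 28 XOR 69 = 41
byte 5: (b4 XOR 2b) XOR 67 = 9f XOR 67 = f8
byte 6: (e0 XOR 4a) XOR 20 = aa XOR 20 = 8a
byte 7: (0e XOR 48) XOR 55 = 46 XOR 55 = 13
byte 8: (49 XOR 94) XOR 73 = dd XOR 73 = ae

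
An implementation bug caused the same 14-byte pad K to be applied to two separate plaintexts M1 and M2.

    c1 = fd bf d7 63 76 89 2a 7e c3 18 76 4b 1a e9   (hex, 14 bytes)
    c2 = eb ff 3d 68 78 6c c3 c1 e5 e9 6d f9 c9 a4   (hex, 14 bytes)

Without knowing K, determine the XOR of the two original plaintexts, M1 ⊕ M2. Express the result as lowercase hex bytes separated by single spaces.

c1 ⊕ c2 = (M1 ⊕ K) ⊕ (M2 ⊕ K) = M1 ⊕ M2 — the shared key cancels under XOR.
fd xor eb = 16
bf xor ff = 40
d7 xor 3d = ea
63 xor 68 = 0b
76 xor 78 = 0e
89 xor 6c = e5
2a xor c3 = e9
7e xor c1 = bf
c3 xor e5 = 26
18 xor e9 = f1
76 xor 6d = 1b
4b xor f9 = b2
1a xor c9 = d3
e9 xor a4 = 4d

16 40 ea 0b 0e e5 e9 bf 26 f1 1b b2 d3 4d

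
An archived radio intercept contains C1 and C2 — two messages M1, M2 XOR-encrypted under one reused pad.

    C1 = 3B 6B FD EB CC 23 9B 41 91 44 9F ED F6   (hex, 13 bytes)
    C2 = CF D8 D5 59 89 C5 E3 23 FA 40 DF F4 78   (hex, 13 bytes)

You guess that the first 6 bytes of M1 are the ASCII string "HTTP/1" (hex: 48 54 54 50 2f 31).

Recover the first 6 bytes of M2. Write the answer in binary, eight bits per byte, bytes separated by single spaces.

10111100 11100111 01111100 11100010 01101010 11010111

First, C1 ⊕ C2 = (M1 ⊕ K) ⊕ (M2 ⊕ K) = M1 ⊕ M2, so the key drops out. Then M2 = (M1 ⊕ M2) ⊕ M1 over the first 6 bytes.
byte 0: (3b ^ cf) ^ 48 = f4 ^ 48 = bc
byte 1: (6b ^ d8) ^ 54 = b3 ^ 54 = e7
byte 2: (fd ^ d5) ^ 54 = 28 ^ 54 = 7c
byte 3: (eb ^ 59) ^ 50 = b2 ^ 50 = e2
byte 4: (cc ^ 89) ^ 2f = 45 ^ 2f = 6a
byte 5: (23 ^ c5) ^ 31 = e6 ^ 31 = d7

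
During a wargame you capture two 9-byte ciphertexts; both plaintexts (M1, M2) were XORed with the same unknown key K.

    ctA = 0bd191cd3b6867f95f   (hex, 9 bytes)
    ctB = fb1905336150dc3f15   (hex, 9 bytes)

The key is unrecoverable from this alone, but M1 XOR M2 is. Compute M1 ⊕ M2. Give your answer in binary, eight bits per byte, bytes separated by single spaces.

ctA ⊕ ctB = (M1 ⊕ K) ⊕ (M2 ⊕ K) = M1 ⊕ M2 — the shared key cancels under XOR.
byte 0: 0b ^ fb = f0
byte 1: d1 ^ 19 = c8
byte 2: 91 ^ 05 = 94
byte 3: cd ^ 33 = fe
byte 4: 3b ^ 61 = 5a
byte 5: 68 ^ 50 = 38
byte 6: 67 ^ dc = bb
byte 7: f9 ^ 3f = c6
byte 8: 5f ^ 15 = 4a

11110000 11001000 10010100 11111110 01011010 00111000 10111011 11000110 01001010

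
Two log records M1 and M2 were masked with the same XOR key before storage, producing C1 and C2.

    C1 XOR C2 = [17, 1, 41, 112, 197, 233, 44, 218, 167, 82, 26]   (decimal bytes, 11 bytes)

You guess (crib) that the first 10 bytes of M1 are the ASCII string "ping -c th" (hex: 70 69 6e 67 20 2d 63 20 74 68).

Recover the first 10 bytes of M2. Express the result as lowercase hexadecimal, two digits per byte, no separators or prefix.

61684717e5c44ffad33a

Since C1 ⊕ C2 = M1 ⊕ M2, XORing with the guessed M1 bytes yields the corresponding M2 bytes: M2 = (C1 ⊕ C2) ⊕ M1.
byte 0:  17 xor 112 =  97
byte 1:   1 xor 105 = 104
byte 2:  41 xor 110 =  71
byte 3: 112 xor 103 =  23
byte 4: 197 xor  32 = 229
byte 5: 233 xor  45 = 196
byte 6:  44 xor  99 =  79
byte 7: 218 xor  32 = 250
byte 8: 167 xor 116 = 211
byte 9:  82 xor 104 =  58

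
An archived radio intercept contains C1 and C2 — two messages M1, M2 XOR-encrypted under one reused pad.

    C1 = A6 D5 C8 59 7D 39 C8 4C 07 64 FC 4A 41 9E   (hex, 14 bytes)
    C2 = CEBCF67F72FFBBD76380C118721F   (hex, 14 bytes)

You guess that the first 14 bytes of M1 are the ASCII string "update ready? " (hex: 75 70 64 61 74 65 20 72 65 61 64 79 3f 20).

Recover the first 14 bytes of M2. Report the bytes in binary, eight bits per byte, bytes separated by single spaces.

First, C1 ⊕ C2 = (M1 ⊕ K) ⊕ (M2 ⊕ K) = M1 ⊕ M2, so the key drops out. Then M2 = (M1 ⊕ M2) ⊕ M1 over the first 14 bytes.
byte 0: (a6 ⊕ ce) ⊕ 75 = 68 ⊕ 75 = 1d
byte 1: (d5 ⊕ bc) ⊕ 70 = 69 ⊕ 70 = 19
byte 2: (c8 ⊕ f6) ⊕ 64 = 3e ⊕ 64 = 5a
byte 3: (59 ⊕ 7f) ⊕ 61 = 26 ⊕ 61 = 47
byte 4: (7d ⊕ 72) ⊕ 74 = 0f ⊕ 74 = 7b
byte 5: (39 ⊕ ff) ⊕ 65 = c6 ⊕ 65 = a3
byte 6: (c8 ⊕ bb) ⊕ 20 = 73 ⊕ 20 = 53
byte 7: (4c ⊕ d7) ⊕ 72 = 9b ⊕ 72 = e9
byte 8: (07 ⊕ 63) ⊕ 65 = 64 ⊕ 65 = 01
byte 9: (64 ⊕ 80) ⊕ 61 = e4 ⊕ 61 = 85
byte 10: (fc ⊕ c1) ⊕ 64 = 3d ⊕ 64 = 59
byte 11: (4a ⊕ 18) ⊕ 79 = 52 ⊕ 79 = 2b
byte 12: (41 ⊕ 72) ⊕ 3f = 33 ⊕ 3f = 0c
byte 13: (9e ⊕ 1f) ⊕ 20 = 81 ⊕ 20 = a1

00011101 00011001 01011010 01000111 01111011 10100011 01010011 11101001 00000001 10000101 01011001 00101011 00001100 10100001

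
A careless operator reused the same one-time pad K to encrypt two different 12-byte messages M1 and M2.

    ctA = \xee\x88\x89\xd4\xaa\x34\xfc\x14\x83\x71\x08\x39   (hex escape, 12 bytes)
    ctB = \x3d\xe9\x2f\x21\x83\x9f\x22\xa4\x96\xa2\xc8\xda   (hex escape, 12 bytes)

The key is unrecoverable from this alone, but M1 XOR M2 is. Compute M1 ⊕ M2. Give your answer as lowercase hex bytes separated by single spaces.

ctA ⊕ ctB = (M1 ⊕ K) ⊕ (M2 ⊕ K) = M1 ⊕ M2 — the shared key cancels under XOR.
238 ^  61 = 211
136 ^ 233 =  97
137 ^  47 = 166
212 ^  33 = 245
170 ^ 131 =  41
 52 ^ 159 = 171
252 ^  34 = 222
 20 ^ 164 = 176
131 ^ 150 =  21
113 ^ 162 = 211
  8 ^ 200 = 192
 57 ^ 218 = 227

d3 61 a6 f5 29 ab de b0 15 d3 c0 e3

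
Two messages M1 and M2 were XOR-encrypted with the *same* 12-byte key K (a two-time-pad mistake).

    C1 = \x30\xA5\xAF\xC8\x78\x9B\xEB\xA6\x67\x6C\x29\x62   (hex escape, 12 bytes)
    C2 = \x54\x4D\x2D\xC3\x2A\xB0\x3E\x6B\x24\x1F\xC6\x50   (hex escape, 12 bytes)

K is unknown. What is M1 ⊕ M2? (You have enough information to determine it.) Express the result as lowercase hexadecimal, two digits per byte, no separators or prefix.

C1 ⊕ C2 = (M1 ⊕ K) ⊕ (M2 ⊕ K) = M1 ⊕ M2 — the shared key cancels under XOR.
 48 ⊕  84 = 100
165 ⊕  77 = 232
175 ⊕  45 = 130
200 ⊕ 195 =  11
120 ⊕  42 =  82
155 ⊕ 176 =  43
235 ⊕  62 = 213
166 ⊕ 107 = 205
103 ⊕  36 =  67
108 ⊕  31 = 115
 41 ⊕ 198 = 239
 98 ⊕  80 =  50

64e8820b522bd5cd4373ef32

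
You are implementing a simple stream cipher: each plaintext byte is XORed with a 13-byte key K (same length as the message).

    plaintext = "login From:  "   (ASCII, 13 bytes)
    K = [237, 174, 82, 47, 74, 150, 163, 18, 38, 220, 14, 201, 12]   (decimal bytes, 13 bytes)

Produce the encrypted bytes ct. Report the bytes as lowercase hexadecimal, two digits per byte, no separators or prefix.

XOR is its own inverse, so applying the key byte-wise gives the result directly.
byte 0: 6c xor ed = 81
byte 1: 6f xor ae = c1
byte 2: 67 xor 52 = 35
byte 3: 69 xor 2f = 46
byte 4: 6e xor 4a = 24
byte 5: 20 xor 96 = b6
byte 6: 46 xor a3 = e5
byte 7: 72 xor 12 = 60
byte 8: 6f xor 26 = 49
byte 9: 6d xor dc = b1
byte 10: 3a xor 0e = 34
byte 11: 20 xor c9 = e9
byte 12: 20 xor 0c = 2c

81c1354624b6e56049b134e92c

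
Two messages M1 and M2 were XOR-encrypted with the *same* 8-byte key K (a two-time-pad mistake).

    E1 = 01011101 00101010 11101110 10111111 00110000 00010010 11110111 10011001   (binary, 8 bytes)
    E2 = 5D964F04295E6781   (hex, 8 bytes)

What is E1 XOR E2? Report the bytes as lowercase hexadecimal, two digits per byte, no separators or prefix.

00bca1bb194c9018

E1 ⊕ E2 = (M1 ⊕ K) ⊕ (M2 ⊕ K) = M1 ⊕ M2 — the shared key cancels under XOR.
byte 0:  93 XOR  93 =   0
byte 1:  42 XOR 150 = 188
byte 2: 238 XOR  79 = 161
byte 3: 191 XOR   4 = 187
byte 4:  48 XOR  41 =  25
byte 5:  18 XOR  94 =  76
byte 6: 247 XOR 103 = 144
byte 7: 153 XOR 129 =  24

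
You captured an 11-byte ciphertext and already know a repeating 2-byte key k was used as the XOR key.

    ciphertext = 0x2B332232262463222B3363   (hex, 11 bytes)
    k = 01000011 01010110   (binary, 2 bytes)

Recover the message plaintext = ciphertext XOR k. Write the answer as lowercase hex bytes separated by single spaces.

The 2-byte key repeats, so the effective keystream is 43 56 43 56 43 56 43 56 43 56 43.
byte 0: 2b xor 43 = 68
byte 1: 33 xor 56 = 65
byte 2: 22 xor 43 = 61
byte 3: 32 xor 56 = 64
byte 4: 26 xor 43 = 65
byte 5: 24 xor 56 = 72
byte 6: 63 xor 43 = 20
byte 7: 22 xor 56 = 74
byte 8: 2b xor 43 = 68
byte 9: 33 xor 56 = 65
byte 10: 63 xor 43 = 20

68 65 61 64 65 72 20 74 68 65 20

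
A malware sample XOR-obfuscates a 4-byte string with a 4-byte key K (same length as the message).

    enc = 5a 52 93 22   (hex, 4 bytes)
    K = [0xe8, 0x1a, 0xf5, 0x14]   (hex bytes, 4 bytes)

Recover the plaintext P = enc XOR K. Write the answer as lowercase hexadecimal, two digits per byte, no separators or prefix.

byte 0:  90 ⊕ 232 = 178
byte 1:  82 ⊕  26 =  72
byte 2: 147 ⊕ 245 = 102
byte 3:  34 ⊕  20 =  54

b2486636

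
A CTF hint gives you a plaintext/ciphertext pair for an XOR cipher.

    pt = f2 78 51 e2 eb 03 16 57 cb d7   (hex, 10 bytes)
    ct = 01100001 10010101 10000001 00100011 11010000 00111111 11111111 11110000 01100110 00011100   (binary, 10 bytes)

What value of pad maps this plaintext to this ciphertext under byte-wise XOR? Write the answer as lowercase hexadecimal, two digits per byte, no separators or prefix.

93edd0c13b3ce9a7adcb

Since ct = pt ⊕ pad, XORing both sides with pt gives pad = pt ⊕ ct.
11110010 ^ 01100001 = 10010011
01111000 ^ 10010101 = 11101101
01010001 ^ 10000001 = 11010000
11100010 ^ 00100011 = 11000001
11101011 ^ 11010000 = 00111011
00000011 ^ 00111111 = 00111100
00010110 ^ 11111111 = 11101001
01010111 ^ 11110000 = 10100111
11001011 ^ 01100110 = 10101101
11010111 ^ 00011100 = 11001011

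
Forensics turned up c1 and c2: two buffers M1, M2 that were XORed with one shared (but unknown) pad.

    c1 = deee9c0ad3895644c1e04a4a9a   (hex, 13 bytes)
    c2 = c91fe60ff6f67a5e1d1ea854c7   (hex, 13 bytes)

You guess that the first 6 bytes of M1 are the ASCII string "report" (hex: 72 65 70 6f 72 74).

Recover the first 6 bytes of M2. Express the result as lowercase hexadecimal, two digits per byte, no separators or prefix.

65940a6a570b

First, c1 ⊕ c2 = (M1 ⊕ K) ⊕ (M2 ⊕ K) = M1 ⊕ M2, so the key drops out. Then M2 = (M1 ⊕ M2) ⊕ M1 over the first 6 bytes.
byte 0: (de ^ c9) ^ 72 = 17 ^ 72 = 65
byte 1: (ee ^ 1f) ^ 65 = f1 ^ 65 = 94
byte 2: (9c ^ e6) ^ 70 = 7a ^ 70 = 0a
byte 3: (0a ^ 0f) ^ 6f = 05 ^ 6f = 6a
byte 4: (d3 ^ f6) ^ 72 = 25 ^ 72 = 57
byte 5: (89 ^ f6) ^ 74 = 7f ^ 74 = 0b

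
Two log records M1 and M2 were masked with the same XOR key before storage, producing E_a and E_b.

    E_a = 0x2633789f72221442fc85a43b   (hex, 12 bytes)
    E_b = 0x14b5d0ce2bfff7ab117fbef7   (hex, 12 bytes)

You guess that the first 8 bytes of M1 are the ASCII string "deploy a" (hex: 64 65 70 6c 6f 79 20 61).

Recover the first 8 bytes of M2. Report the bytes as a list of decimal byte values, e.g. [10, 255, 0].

First, E_a ⊕ E_b = (M1 ⊕ K) ⊕ (M2 ⊕ K) = M1 ⊕ M2, so the key drops out. Then M2 = (M1 ⊕ M2) ⊕ M1 over the first 8 bytes.
byte 0: (26 ⊕ 14) ⊕ 64 = 32 ⊕ 64 = 56
byte 1: (33 ⊕ b5) ⊕ 65 = 86 ⊕ 65 = e3
byte 2: (78 ⊕ d0) ⊕ 70 = a8 ⊕ 70 = d8
byte 3: (9f ⊕ ce) ⊕ 6c = 51 ⊕ 6c = 3d
byte 4: (72 ⊕ 2b) ⊕ 6f = 59 ⊕ 6f = 36
byte 5: (22 ⊕ ff) ⊕ 79 = dd ⊕ 79 = a4
byte 6: (14 ⊕ f7) ⊕ 20 = e3 ⊕ 20 = c3
byte 7: (42 ⊕ ab) ⊕ 61 = e9 ⊕ 61 = 88

[86, 227, 216, 61, 54, 164, 195, 136]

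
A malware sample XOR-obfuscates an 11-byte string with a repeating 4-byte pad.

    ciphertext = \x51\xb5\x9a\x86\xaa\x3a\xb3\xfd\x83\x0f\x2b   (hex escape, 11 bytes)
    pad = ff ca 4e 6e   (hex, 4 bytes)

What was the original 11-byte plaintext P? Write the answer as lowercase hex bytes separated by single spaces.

ae 7f d4 e8 55 f0 fd 93 7c c5 65

The 4-byte key repeats, so the effective keystream is ff ca 4e 6e ff ca 4e 6e ff ca 4e.
byte 0: 51 ⊕ ff = ae
byte 1: b5 ⊕ ca = 7f
byte 2: 9a ⊕ 4e = d4
byte 3: 86 ⊕ 6e = e8
byte 4: aa ⊕ ff = 55
byte 5: 3a ⊕ ca = f0
byte 6: b3 ⊕ 4e = fd
byte 7: fd ⊕ 6e = 93
byte 8: 83 ⊕ ff = 7c
byte 9: 0f ⊕ ca = c5
byte 10: 2b ⊕ 4e = 65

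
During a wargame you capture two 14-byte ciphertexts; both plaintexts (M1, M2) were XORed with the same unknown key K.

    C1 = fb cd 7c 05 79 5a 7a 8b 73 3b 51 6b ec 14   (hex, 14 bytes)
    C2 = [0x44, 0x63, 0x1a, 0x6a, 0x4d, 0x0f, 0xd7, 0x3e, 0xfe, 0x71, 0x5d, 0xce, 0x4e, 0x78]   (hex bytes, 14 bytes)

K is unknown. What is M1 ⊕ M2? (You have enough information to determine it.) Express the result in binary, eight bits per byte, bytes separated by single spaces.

10111111 10101110 01100110 01101111 00110100 01010101 10101101 10110101 10001101 01001010 00001100 10100101 10100010 01101100

C1 ⊕ C2 = (M1 ⊕ K) ⊕ (M2 ⊕ K) = M1 ⊕ M2 — the shared key cancels under XOR.
11111011 XOR 01000100 = 10111111
11001101 XOR 01100011 = 10101110
01111100 XOR 00011010 = 01100110
00000101 XOR 01101010 = 01101111
01111001 XOR 01001101 = 00110100
01011010 XOR 00001111 = 01010101
01111010 XOR 11010111 = 10101101
10001011 XOR 00111110 = 10110101
01110011 XOR 11111110 = 10001101
00111011 XOR 01110001 = 01001010
01010001 XOR 01011101 = 00001100
01101011 XOR 11001110 = 10100101
11101100 XOR 01001110 = 10100010
00010100 XOR 01111000 = 01101100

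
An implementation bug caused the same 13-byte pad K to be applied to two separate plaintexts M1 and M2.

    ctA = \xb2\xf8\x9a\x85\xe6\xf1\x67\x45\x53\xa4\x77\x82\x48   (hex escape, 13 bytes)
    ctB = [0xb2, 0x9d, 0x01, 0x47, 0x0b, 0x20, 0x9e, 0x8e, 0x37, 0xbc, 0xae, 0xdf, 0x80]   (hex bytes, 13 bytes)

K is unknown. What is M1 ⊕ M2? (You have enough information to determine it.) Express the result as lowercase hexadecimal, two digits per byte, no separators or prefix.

ctA ⊕ ctB = (M1 ⊕ K) ⊕ (M2 ⊕ K) = M1 ⊕ M2 — the shared key cancels under XOR.
byte 0: b2 XOR b2 = 00
byte 1: f8 XOR 9d = 65
byte 2: 9a XOR 01 = 9b
byte 3: 85 XOR 47 = c2
byte 4: e6 XOR 0b = ed
byte 5: f1 XOR 20 = d1
byte 6: 67 XOR 9e = f9
byte 7: 45 XOR 8e = cb
byte 8: 53 XOR 37 = 64
byte 9: a4 XOR bc = 18
byte 10: 77 XOR ae = d9
byte 11: 82 XOR df = 5d
byte 12: 48 XOR 80 = c8

00659bc2edd1f9cb6418d95dc8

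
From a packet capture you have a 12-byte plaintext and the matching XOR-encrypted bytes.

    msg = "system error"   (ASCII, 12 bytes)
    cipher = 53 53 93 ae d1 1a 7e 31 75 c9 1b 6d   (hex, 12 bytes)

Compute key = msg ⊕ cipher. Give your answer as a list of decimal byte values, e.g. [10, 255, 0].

Since cipher = msg ⊕ key, XORing both sides with msg gives key = msg ⊕ cipher.
115 ⊕  83 =  32
121 ⊕  83 =  42
115 ⊕ 147 = 224
116 ⊕ 174 = 218
101 ⊕ 209 = 180
109 ⊕  26 = 119
 32 ⊕ 126 =  94
101 ⊕  49 =  84
114 ⊕ 117 =   7
114 ⊕ 201 = 187
111 ⊕  27 = 116
114 ⊕ 109 =  31

[32, 42, 224, 218, 180, 119, 94, 84, 7, 187, 116, 31]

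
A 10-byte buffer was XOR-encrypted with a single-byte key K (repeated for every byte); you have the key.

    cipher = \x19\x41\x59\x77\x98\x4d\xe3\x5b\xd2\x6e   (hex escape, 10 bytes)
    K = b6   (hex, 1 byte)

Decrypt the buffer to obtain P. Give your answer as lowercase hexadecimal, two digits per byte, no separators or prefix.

The 1-byte key repeats, so the effective keystream is b6 b6 b6 b6 b6 b6 b6 b6 b6 b6.
byte 0: 19 XOR b6 = af
byte 1: 41 XOR b6 = f7
byte 2: 59 XOR b6 = ef
byte 3: 77 XOR b6 = c1
byte 4: 98 XOR b6 = 2e
byte 5: 4d XOR b6 = fb
byte 6: e3 XOR b6 = 55
byte 7: 5b XOR b6 = ed
byte 8: d2 XOR b6 = 64
byte 9: 6e XOR b6 = d8

aff7efc12efb55ed64d8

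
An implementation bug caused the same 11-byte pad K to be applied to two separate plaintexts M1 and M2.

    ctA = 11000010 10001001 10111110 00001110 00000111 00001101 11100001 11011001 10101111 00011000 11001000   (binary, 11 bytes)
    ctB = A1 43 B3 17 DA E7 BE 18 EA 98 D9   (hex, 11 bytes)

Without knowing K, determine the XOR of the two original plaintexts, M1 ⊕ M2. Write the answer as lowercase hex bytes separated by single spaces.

63 ca 0d 19 dd ea 5f c1 45 80 11

ctA ⊕ ctB = (M1 ⊕ K) ⊕ (M2 ⊕ K) = M1 ⊕ M2 — the shared key cancels under XOR.
c2 xor a1 = 63
89 xor 43 = ca
be xor b3 = 0d
0e xor 17 = 19
07 xor da = dd
0d xor e7 = ea
e1 xor be = 5f
d9 xor 18 = c1
af xor ea = 45
18 xor 98 = 80
c8 xor d9 = 11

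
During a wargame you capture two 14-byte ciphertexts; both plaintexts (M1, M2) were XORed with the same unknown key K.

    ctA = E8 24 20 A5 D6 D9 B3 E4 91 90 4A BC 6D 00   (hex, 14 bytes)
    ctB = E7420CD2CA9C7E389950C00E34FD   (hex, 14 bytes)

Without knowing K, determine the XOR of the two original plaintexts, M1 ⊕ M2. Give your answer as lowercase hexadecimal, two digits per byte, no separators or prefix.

0f662c771c45cddc08c08ab259fd

ctA ⊕ ctB = (M1 ⊕ K) ⊕ (M2 ⊕ K) = M1 ⊕ M2 — the shared key cancels under XOR.
232 XOR 231 =  15
 36 XOR  66 = 102
 32 XOR  12 =  44
165 XOR 210 = 119
214 XOR 202 =  28
217 XOR 156 =  69
179 XOR 126 = 205
228 XOR  56 = 220
145 XOR 153 =   8
144 XOR  80 = 192
 74 XOR 192 = 138
188 XOR  14 = 178
109 XOR  52 =  89
  0 XOR 253 = 253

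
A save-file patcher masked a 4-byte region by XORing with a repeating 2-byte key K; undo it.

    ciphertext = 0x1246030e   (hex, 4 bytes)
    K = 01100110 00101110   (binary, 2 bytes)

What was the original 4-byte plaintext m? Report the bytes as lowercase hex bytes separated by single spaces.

The 2-byte key repeats, so the effective keystream is 66 2e 66 2e.
byte 0:  18 ^ 102 = 116
byte 1:  70 ^  46 = 104
byte 2:   3 ^ 102 = 101
byte 3:  14 ^  46 =  32

74 68 65 20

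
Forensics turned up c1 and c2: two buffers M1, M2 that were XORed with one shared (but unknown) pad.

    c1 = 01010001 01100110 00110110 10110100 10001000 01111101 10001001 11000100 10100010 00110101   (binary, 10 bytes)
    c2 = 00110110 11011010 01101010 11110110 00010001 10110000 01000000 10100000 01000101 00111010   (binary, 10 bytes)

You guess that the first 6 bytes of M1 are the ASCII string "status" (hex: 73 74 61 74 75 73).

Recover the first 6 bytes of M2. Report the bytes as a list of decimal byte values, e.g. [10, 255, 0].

First, c1 ⊕ c2 = (M1 ⊕ K) ⊕ (M2 ⊕ K) = M1 ⊕ M2, so the key drops out. Then M2 = (M1 ⊕ M2) ⊕ M1 over the first 6 bytes.
byte 0: (51 ⊕ 36) ⊕ 73 = 67 ⊕ 73 = 14
byte 1: (66 ⊕ da) ⊕ 74 = bc ⊕ 74 = c8
byte 2: (36 ⊕ 6a) ⊕ 61 = 5c ⊕ 61 = 3d
byte 3: (b4 ⊕ f6) ⊕ 74 = 42 ⊕ 74 = 36
byte 4: (88 ⊕ 11) ⊕ 75 = 99 ⊕ 75 = ec
byte 5: (7d ⊕ b0) ⊕ 73 = cd ⊕ 73 = be

[20, 200, 61, 54, 236, 190]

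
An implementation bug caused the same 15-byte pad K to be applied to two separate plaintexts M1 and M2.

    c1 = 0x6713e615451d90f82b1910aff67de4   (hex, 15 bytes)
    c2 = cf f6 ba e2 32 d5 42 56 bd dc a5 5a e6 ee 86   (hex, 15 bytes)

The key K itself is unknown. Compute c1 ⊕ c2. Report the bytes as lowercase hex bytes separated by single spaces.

a8 e5 5c f7 77 c8 d2 ae 96 c5 b5 f5 10 93 62

c1 ⊕ c2 = (M1 ⊕ K) ⊕ (M2 ⊕ K) = M1 ⊕ M2 — the shared key cancels under XOR.
67 XOR cf = a8
13 XOR f6 = e5
e6 XOR ba = 5c
15 XOR e2 = f7
45 XOR 32 = 77
1d XOR d5 = c8
90 XOR 42 = d2
f8 XOR 56 = ae
2b XOR bd = 96
19 XOR dc = c5
10 XOR a5 = b5
af XOR 5a = f5
f6 XOR e6 = 10
7d XOR ee = 93
e4 XOR 86 = 62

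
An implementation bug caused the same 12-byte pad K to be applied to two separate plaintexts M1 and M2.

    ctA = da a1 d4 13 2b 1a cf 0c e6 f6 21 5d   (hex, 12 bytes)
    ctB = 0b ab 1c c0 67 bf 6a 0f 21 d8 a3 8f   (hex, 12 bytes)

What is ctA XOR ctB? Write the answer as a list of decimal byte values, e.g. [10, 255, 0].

[209, 10, 200, 211, 76, 165, 165, 3, 199, 46, 130, 210]

ctA ⊕ ctB = (M1 ⊕ K) ⊕ (M2 ⊕ K) = M1 ⊕ M2 — the shared key cancels under XOR.
byte 0: 218 ⊕  11 = 209
byte 1: 161 ⊕ 171 =  10
byte 2: 212 ⊕  28 = 200
byte 3:  19 ⊕ 192 = 211
byte 4:  43 ⊕ 103 =  76
byte 5:  26 ⊕ 191 = 165
byte 6: 207 ⊕ 106 = 165
byte 7:  12 ⊕  15 =   3
byte 8: 230 ⊕  33 = 199
byte 9: 246 ⊕ 216 =  46
byte 10:  33 ⊕ 163 = 130
byte 11:  93 ⊕ 143 = 210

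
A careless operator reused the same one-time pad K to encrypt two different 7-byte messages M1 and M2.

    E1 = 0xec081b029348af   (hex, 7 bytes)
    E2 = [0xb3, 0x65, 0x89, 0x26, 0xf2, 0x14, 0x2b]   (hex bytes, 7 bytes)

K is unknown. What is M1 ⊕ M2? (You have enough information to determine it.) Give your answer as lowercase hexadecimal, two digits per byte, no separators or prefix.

5f6d9224615c84

E1 ⊕ E2 = (M1 ⊕ K) ⊕ (M2 ⊕ K) = M1 ⊕ M2 — the shared key cancels under XOR.
byte 0: 236 ^ 179 =  95
byte 1:   8 ^ 101 = 109
byte 2:  27 ^ 137 = 146
byte 3:   2 ^  38 =  36
byte 4: 147 ^ 242 =  97
byte 5:  72 ^  20 =  92
byte 6: 175 ^  43 = 132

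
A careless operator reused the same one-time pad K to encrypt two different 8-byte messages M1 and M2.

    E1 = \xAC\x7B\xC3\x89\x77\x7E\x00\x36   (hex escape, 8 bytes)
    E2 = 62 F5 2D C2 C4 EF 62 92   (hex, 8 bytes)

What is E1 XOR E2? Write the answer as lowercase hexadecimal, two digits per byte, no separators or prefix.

E1 ⊕ E2 = (M1 ⊕ K) ⊕ (M2 ⊕ K) = M1 ⊕ M2 — the shared key cancels under XOR.
ac xor 62 = ce
7b xor f5 = 8e
c3 xor 2d = ee
89 xor c2 = 4b
77 xor c4 = b3
7e xor ef = 91
00 xor 62 = 62
36 xor 92 = a4

ce8eee4bb39162a4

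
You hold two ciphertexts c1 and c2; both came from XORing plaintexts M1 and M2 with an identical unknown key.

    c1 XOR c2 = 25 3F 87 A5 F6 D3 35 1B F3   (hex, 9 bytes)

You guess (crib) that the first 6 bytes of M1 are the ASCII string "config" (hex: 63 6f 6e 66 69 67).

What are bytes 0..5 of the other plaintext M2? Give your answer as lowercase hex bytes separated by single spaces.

46 50 e9 c3 9f b4

Since c1 ⊕ c2 = M1 ⊕ M2, XORing with the guessed M1 bytes yields the corresponding M2 bytes: M2 = (c1 ⊕ c2) ⊕ M1.
25 xor 63 = 46
3f xor 6f = 50
87 xor 6e = e9
a5 xor 66 = c3
f6 xor 69 = 9f
d3 xor 67 = b4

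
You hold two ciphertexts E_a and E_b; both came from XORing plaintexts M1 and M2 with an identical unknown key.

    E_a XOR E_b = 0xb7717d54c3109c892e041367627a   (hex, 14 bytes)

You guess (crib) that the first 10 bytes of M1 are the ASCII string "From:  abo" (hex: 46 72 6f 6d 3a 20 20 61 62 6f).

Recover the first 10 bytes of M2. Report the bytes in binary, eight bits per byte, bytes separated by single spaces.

11110001 00000011 00010010 00111001 11111001 00110000 10111100 11101000 01001100 01101011

Since E_a ⊕ E_b = M1 ⊕ M2, XORing with the guessed M1 bytes yields the corresponding M2 bytes: M2 = (E_a ⊕ E_b) ⊕ M1.
b7 ^ 46 = f1
71 ^ 72 = 03
7d ^ 6f = 12
54 ^ 6d = 39
c3 ^ 3a = f9
10 ^ 20 = 30
9c ^ 20 = bc
89 ^ 61 = e8
2e ^ 62 = 4c
04 ^ 6f = 6b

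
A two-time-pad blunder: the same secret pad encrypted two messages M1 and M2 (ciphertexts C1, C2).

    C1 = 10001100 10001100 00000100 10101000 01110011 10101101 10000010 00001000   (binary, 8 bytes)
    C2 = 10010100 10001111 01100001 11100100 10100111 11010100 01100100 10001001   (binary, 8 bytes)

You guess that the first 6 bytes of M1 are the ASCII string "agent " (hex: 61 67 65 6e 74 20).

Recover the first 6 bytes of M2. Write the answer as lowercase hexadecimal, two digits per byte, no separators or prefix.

First, C1 ⊕ C2 = (M1 ⊕ K) ⊕ (M2 ⊕ K) = M1 ⊕ M2, so the key drops out. Then M2 = (M1 ⊕ M2) ⊕ M1 over the first 6 bytes.
byte 0: (8c ^ 94) ^ 61 = 18 ^ 61 = 79
byte 1: (8c ^ 8f) ^ 67 = 03 ^ 67 = 64
byte 2: (04 ^ 61) ^ 65 = 65 ^ 65 = 00
byte 3: (a8 ^ e4) ^ 6e = 4c ^ 6e = 22
byte 4: (73 ^ a7) ^ 74 = d4 ^ 74 = a0
byte 5: (ad ^ d4) ^ 20 = 79 ^ 20 = 59

79640022a059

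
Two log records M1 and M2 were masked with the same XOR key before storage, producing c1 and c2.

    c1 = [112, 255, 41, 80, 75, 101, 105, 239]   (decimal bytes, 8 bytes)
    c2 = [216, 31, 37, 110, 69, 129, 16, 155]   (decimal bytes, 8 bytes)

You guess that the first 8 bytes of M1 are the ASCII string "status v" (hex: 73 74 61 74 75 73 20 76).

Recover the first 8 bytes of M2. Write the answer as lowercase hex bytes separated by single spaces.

First, c1 ⊕ c2 = (M1 ⊕ K) ⊕ (M2 ⊕ K) = M1 ⊕ M2, so the key drops out. Then M2 = (M1 ⊕ M2) ⊕ M1 over the first 8 bytes.
byte 0: (70 ^ d8) ^ 73 = a8 ^ 73 = db
byte 1: (ff ^ 1f) ^ 74 = e0 ^ 74 = 94
byte 2: (29 ^ 25) ^ 61 = 0c ^ 61 = 6d
byte 3: (50 ^ 6e) ^ 74 = 3e ^ 74 = 4a
byte 4: (4b ^ 45) ^ 75 = 0e ^ 75 = 7b
byte 5: (65 ^ 81) ^ 73 = e4 ^ 73 = 97
byte 6: (69 ^ 10) ^ 20 = 79 ^ 20 = 59
byte 7: (ef ^ 9b) ^ 76 = 74 ^ 76 = 02

db 94 6d 4a 7b 97 59 02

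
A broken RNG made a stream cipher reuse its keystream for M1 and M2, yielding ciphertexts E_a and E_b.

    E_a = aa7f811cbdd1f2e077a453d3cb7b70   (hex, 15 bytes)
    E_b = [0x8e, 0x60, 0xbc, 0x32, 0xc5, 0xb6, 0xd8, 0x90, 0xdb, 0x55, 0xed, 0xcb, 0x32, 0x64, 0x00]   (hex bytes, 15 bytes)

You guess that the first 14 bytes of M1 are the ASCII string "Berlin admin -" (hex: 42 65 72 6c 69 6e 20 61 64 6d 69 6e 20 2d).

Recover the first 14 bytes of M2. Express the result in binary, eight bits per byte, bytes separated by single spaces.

First, E_a ⊕ E_b = (M1 ⊕ K) ⊕ (M2 ⊕ K) = M1 ⊕ M2, so the key drops out. Then M2 = (M1 ⊕ M2) ⊕ M1 over the first 14 bytes.
byte 0: (aa ⊕ 8e) ⊕ 42 = 24 ⊕ 42 = 66
byte 1: (7f ⊕ 60) ⊕ 65 = 1f ⊕ 65 = 7a
byte 2: (81 ⊕ bc) ⊕ 72 = 3d ⊕ 72 = 4f
byte 3: (1c ⊕ 32) ⊕ 6c = 2e ⊕ 6c = 42
byte 4: (bd ⊕ c5) ⊕ 69 = 78 ⊕ 69 = 11
byte 5: (d1 ⊕ b6) ⊕ 6e = 67 ⊕ 6e = 09
byte 6: (f2 ⊕ d8) ⊕ 20 = 2a ⊕ 20 = 0a
byte 7: (e0 ⊕ 90) ⊕ 61 = 70 ⊕ 61 = 11
byte 8: (77 ⊕ db) ⊕ 64 = ac ⊕ 64 = c8
byte 9: (a4 ⊕ 55) ⊕ 6d = f1 ⊕ 6d = 9c
byte 10: (53 ⊕ ed) ⊕ 69 = be ⊕ 69 = d7
byte 11: (d3 ⊕ cb) ⊕ 6e = 18 ⊕ 6e = 76
byte 12: (cb ⊕ 32) ⊕ 20 = f9 ⊕ 20 = d9
byte 13: (7b ⊕ 64) ⊕ 2d = 1f ⊕ 2d = 32

01100110 01111010 01001111 01000010 00010001 00001001 00001010 00010001 11001000 10011100 11010111 01110110 11011001 00110010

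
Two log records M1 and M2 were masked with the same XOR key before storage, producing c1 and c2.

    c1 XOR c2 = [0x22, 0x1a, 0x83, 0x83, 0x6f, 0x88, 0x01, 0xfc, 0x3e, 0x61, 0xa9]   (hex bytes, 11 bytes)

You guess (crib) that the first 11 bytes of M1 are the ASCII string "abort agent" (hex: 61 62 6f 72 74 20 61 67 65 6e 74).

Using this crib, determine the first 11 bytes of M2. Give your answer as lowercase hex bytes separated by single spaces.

Since c1 ⊕ c2 = M1 ⊕ M2, XORing with the guessed M1 bytes yields the corresponding M2 bytes: M2 = (c1 ⊕ c2) ⊕ M1.
byte 0: 22 xor 61 = 43
byte 1: 1a xor 62 = 78
byte 2: 83 xor 6f = ec
byte 3: 83 xor 72 = f1
byte 4: 6f xor 74 = 1b
byte 5: 88 xor 20 = a8
byte 6: 01 xor 61 = 60
byte 7: fc xor 67 = 9b
byte 8: 3e xor 65 = 5b
byte 9: 61 xor 6e = 0f
byte 10: a9 xor 74 = dd

43 78 ec f1 1b a8 60 9b 5b 0f dd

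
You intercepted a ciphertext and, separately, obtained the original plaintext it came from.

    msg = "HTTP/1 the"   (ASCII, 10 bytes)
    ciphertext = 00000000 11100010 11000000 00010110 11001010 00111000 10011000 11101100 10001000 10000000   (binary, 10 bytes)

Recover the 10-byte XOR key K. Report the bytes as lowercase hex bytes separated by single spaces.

Since ciphertext = msg ⊕ K, XORing both sides with msg gives K = msg ⊕ ciphertext.
48 ^ 00 = 48
54 ^ e2 = b6
54 ^ c0 = 94
50 ^ 16 = 46
2f ^ ca = e5
31 ^ 38 = 09
20 ^ 98 = b8
74 ^ ec = 98
68 ^ 88 = e0
65 ^ 80 = e5

48 b6 94 46 e5 09 b8 98 e0 e5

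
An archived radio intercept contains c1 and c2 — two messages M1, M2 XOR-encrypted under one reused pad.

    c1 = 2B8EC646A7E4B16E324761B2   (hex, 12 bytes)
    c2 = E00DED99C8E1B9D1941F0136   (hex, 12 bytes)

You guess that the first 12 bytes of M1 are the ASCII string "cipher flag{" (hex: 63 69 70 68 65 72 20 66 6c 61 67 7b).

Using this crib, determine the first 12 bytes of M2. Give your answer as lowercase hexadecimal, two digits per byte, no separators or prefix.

a8ea5bb70a7728d9ca3907ff

First, c1 ⊕ c2 = (M1 ⊕ K) ⊕ (M2 ⊕ K) = M1 ⊕ M2, so the key drops out. Then M2 = (M1 ⊕ M2) ⊕ M1 over the first 12 bytes.
byte 0: (2b ⊕ e0) ⊕ 63 = cb ⊕ 63 = a8
byte 1: (8e ⊕ 0d) ⊕ 69 = 83 ⊕ 69 = ea
byte 2: (c6 ⊕ ed) ⊕ 70 = 2b ⊕ 70 = 5b
byte 3: (46 ⊕ 99) ⊕ 68 = df ⊕ 68 = b7
byte 4: (a7 ⊕ c8) ⊕ 65 = 6f ⊕ 65 = 0a
byte 5: (e4 ⊕ e1) ⊕ 72 = 05 ⊕ 72 = 77
byte 6: (b1 ⊕ b9) ⊕ 20 = 08 ⊕ 20 = 28
byte 7: (6e ⊕ d1) ⊕ 66 = bf ⊕ 66 = d9
byte 8: (32 ⊕ 94) ⊕ 6c = a6 ⊕ 6c = ca
byte 9: (47 ⊕ 1f) ⊕ 61 = 58 ⊕ 61 = 39
byte 10: (61 ⊕ 01) ⊕ 67 = 60 ⊕ 67 = 07
byte 11: (b2 ⊕ 36) ⊕ 7b = 84 ⊕ 7b = ff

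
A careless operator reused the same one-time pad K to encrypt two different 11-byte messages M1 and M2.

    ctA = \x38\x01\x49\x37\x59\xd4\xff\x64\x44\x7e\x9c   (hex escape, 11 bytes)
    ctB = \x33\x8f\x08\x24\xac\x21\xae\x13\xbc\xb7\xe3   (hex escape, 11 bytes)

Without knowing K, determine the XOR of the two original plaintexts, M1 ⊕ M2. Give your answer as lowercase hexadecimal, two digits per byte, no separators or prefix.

0b8e4113f5f55177f8c97f

ctA ⊕ ctB = (M1 ⊕ K) ⊕ (M2 ⊕ K) = M1 ⊕ M2 — the shared key cancels under XOR.
38 ^ 33 = 0b
01 ^ 8f = 8e
49 ^ 08 = 41
37 ^ 24 = 13
59 ^ ac = f5
d4 ^ 21 = f5
ff ^ ae = 51
64 ^ 13 = 77
44 ^ bc = f8
7e ^ b7 = c9
9c ^ e3 = 7f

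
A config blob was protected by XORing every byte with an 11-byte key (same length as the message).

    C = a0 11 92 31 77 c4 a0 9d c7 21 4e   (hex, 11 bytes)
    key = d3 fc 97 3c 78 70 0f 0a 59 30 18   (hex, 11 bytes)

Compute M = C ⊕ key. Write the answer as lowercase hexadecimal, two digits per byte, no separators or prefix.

byte 0: a0 xor d3 = 73
byte 1: 11 xor fc = ed
byte 2: 92 xor 97 = 05
byte 3: 31 xor 3c = 0d
byte 4: 77 xor 78 = 0f
byte 5: c4 xor 70 = b4
byte 6: a0 xor 0f = af
byte 7: 9d xor 0a = 97
byte 8: c7 xor 59 = 9e
byte 9: 21 xor 30 = 11
byte 10: 4e xor 18 = 56

73ed050d0fb4af979e1156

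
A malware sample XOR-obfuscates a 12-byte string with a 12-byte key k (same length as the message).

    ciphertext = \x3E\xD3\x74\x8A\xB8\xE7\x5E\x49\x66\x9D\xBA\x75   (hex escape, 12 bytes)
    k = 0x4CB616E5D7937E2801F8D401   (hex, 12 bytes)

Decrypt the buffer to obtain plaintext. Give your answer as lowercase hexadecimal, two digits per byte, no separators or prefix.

XOR is its own inverse, so applying the key byte-wise gives the result directly.
3e ⊕ 4c = 72
d3 ⊕ b6 = 65
74 ⊕ 16 = 62
8a ⊕ e5 = 6f
b8 ⊕ d7 = 6f
e7 ⊕ 93 = 74
5e ⊕ 7e = 20
49 ⊕ 28 = 61
66 ⊕ 01 = 67
9d ⊕ f8 = 65
ba ⊕ d4 = 6e
75 ⊕ 01 = 74

7265626f6f74206167656e74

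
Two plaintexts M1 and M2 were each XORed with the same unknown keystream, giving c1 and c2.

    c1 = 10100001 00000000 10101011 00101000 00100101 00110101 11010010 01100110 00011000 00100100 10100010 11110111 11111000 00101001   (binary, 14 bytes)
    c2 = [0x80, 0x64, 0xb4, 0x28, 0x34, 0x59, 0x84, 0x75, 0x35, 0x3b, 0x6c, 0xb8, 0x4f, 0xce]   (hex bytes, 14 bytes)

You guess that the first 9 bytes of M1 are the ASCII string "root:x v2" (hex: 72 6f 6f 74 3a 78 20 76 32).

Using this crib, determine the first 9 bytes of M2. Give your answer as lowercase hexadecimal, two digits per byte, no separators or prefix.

First, c1 ⊕ c2 = (M1 ⊕ K) ⊕ (M2 ⊕ K) = M1 ⊕ M2, so the key drops out. Then M2 = (M1 ⊕ M2) ⊕ M1 over the first 9 bytes.
byte 0: (a1 xor 80) xor 72 = 21 xor 72 = 53
byte 1: (00 xor 64) xor 6f = 64 xor 6f = 0b
byte 2: (ab xor b4) xor 6f = 1f xor 6f = 70
byte 3: (28 xor 28) xor 74 = 00 xor 74 = 74
byte 4: (25 xor 34) xor 3a = 11 xor 3a = 2b
byte 5: (35 xor 59) xor 78 = 6c xor 78 = 14
byte 6: (d2 xor 84) xor 20 = 56 xor 20 = 76
byte 7: (66 xor 75) xor 76 = 13 xor 76 = 65
byte 8: (18 xor 35) xor 32 = 2d xor 32 = 1f

530b70742b1476651f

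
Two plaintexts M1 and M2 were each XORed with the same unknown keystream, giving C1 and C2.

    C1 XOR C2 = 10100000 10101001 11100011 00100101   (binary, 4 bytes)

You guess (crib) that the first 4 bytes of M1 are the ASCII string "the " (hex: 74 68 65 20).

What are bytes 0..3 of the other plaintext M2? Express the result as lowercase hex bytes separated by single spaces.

Since C1 ⊕ C2 = M1 ⊕ M2, XORing with the guessed M1 bytes yields the corresponding M2 bytes: M2 = (C1 ⊕ C2) ⊕ M1.
byte 0: a0 ⊕ 74 = d4
byte 1: a9 ⊕ 68 = c1
byte 2: e3 ⊕ 65 = 86
byte 3: 25 ⊕ 20 = 05

d4 c1 86 05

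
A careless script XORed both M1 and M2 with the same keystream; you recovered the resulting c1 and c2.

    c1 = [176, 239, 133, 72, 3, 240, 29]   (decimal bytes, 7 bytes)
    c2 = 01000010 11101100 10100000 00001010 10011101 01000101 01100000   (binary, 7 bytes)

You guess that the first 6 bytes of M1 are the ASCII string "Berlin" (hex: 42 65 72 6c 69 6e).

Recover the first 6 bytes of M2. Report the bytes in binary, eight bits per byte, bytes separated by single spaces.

First, c1 ⊕ c2 = (M1 ⊕ K) ⊕ (M2 ⊕ K) = M1 ⊕ M2, so the key drops out. Then M2 = (M1 ⊕ M2) ⊕ M1 over the first 6 bytes.
byte 0: (b0 XOR 42) XOR 42 = f2 XOR 42 = b0
byte 1: (ef XOR ec) XOR 65 = 03 XOR 65 = 66
byte 2: (85 XOR a0) XOR 72 = 25 XOR 72 = 57
byte 3: (48 XOR 0a) XOR 6c = 42 XOR 6c = 2e
byte 4: (03 XOR 9d) XOR 69 = 9e XOR 69 = f7
byte 5: (f0 XOR 45) XOR 6e = b5 XOR 6e = db

10110000 01100110 01010111 00101110 11110111 11011011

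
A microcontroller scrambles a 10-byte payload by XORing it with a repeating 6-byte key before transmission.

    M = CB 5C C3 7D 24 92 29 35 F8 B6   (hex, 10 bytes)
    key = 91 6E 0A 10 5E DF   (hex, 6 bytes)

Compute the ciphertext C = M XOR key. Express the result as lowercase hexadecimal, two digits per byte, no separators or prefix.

5a32c96d7a4db85bf2a6

The 6-byte key repeats, so the effective keystream is 91 6e 0a 10 5e df 91 6e 0a 10.
byte 0: 11001011 xor 10010001 = 01011010
byte 1: 01011100 xor 01101110 = 00110010
byte 2: 11000011 xor 00001010 = 11001001
byte 3: 01111101 xor 00010000 = 01101101
byte 4: 00100100 xor 01011110 = 01111010
byte 5: 10010010 xor 11011111 = 01001101
byte 6: 00101001 xor 10010001 = 10111000
byte 7: 00110101 xor 01101110 = 01011011
byte 8: 11111000 xor 00001010 = 11110010
byte 9: 10110110 xor 00010000 = 10100110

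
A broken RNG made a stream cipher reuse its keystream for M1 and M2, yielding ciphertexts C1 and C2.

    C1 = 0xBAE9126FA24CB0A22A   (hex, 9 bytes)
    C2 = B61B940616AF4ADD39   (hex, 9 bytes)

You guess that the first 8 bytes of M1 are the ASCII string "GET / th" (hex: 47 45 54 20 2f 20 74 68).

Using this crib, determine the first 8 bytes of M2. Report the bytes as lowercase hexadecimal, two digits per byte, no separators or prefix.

4bb7d2499bc38e17

First, C1 ⊕ C2 = (M1 ⊕ K) ⊕ (M2 ⊕ K) = M1 ⊕ M2, so the key drops out. Then M2 = (M1 ⊕ M2) ⊕ M1 over the first 8 bytes.
byte 0: (ba ^ b6) ^ 47 = 0c ^ 47 = 4b
byte 1: (e9 ^ 1b) ^ 45 = f2 ^ 45 = b7
byte 2: (12 ^ 94) ^ 54 = 86 ^ 54 = d2
byte 3: (6f ^ 06) ^ 20 = 69 ^ 20 = 49
byte 4: (a2 ^ 16) ^ 2f = b4 ^ 2f = 9b
byte 5: (4c ^ af) ^ 20 = e3 ^ 20 = c3
byte 6: (b0 ^ 4a) ^ 74 = fa ^ 74 = 8e
byte 7: (a2 ^ dd) ^ 68 = 7f ^ 68 = 17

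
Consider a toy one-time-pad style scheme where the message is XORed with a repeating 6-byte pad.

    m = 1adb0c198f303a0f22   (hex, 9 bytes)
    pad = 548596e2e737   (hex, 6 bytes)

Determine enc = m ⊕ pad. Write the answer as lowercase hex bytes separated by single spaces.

4e 5e 9a fb 68 07 6e 8a b4

The 6-byte key repeats, so the effective keystream is 54 85 96 e2 e7 37 54 85 96.
byte 0: 1a xor 54 = 4e
byte 1: db xor 85 = 5e
byte 2: 0c xor 96 = 9a
byte 3: 19 xor e2 = fb
byte 4: 8f xor e7 = 68
byte 5: 30 xor 37 = 07
byte 6: 3a xor 54 = 6e
byte 7: 0f xor 85 = 8a
byte 8: 22 xor 96 = b4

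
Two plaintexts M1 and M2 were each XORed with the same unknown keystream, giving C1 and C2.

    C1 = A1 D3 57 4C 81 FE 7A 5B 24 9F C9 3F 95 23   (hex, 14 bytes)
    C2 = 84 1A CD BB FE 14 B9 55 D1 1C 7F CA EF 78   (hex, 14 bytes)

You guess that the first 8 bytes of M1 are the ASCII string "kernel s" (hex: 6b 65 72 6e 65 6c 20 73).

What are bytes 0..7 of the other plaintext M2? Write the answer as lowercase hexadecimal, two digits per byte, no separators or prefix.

First, C1 ⊕ C2 = (M1 ⊕ K) ⊕ (M2 ⊕ K) = M1 ⊕ M2, so the key drops out. Then M2 = (M1 ⊕ M2) ⊕ M1 over the first 8 bytes.
byte 0: (a1 ⊕ 84) ⊕ 6b = 25 ⊕ 6b = 4e
byte 1: (d3 ⊕ 1a) ⊕ 65 = c9 ⊕ 65 = ac
byte 2: (57 ⊕ cd) ⊕ 72 = 9a ⊕ 72 = e8
byte 3: (4c ⊕ bb) ⊕ 6e = f7 ⊕ 6e = 99
byte 4: (81 ⊕ fe) ⊕ 65 = 7f ⊕ 65 = 1a
byte 5: (fe ⊕ 14) ⊕ 6c = ea ⊕ 6c = 86
byte 6: (7a ⊕ b9) ⊕ 20 = c3 ⊕ 20 = e3
byte 7: (5b ⊕ 55) ⊕ 73 = 0e ⊕ 73 = 7d

4eace8991a86e37d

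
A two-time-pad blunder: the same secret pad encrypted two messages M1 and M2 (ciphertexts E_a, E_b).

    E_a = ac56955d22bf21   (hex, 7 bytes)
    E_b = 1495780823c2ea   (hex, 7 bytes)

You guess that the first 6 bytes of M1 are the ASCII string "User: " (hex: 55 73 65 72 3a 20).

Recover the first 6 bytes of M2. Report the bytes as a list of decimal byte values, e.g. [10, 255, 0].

[237, 176, 136, 39, 59, 93]

First, E_a ⊕ E_b = (M1 ⊕ K) ⊕ (M2 ⊕ K) = M1 ⊕ M2, so the key drops out. Then M2 = (M1 ⊕ M2) ⊕ M1 over the first 6 bytes.
byte 0: (ac XOR 14) XOR 55 = b8 XOR 55 = ed
byte 1: (56 XOR 95) XOR 73 = c3 XOR 73 = b0
byte 2: (95 XOR 78) XOR 65 = ed XOR 65 = 88
byte 3: (5d XOR 08) XOR 72 = 55 XOR 72 = 27
byte 4: (22 XOR 23) XOR 3a = 01 XOR 3a = 3b
byte 5: (bf XOR c2) XOR 20 = 7d XOR 20 = 5d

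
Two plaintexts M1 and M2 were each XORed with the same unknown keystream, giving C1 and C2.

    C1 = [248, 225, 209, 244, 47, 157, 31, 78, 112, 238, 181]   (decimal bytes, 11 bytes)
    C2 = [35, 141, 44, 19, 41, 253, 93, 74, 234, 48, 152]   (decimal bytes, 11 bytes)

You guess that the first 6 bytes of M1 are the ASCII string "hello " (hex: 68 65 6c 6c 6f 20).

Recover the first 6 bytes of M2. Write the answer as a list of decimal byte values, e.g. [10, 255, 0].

[179, 9, 145, 139, 105, 64]

First, C1 ⊕ C2 = (M1 ⊕ K) ⊕ (M2 ⊕ K) = M1 ⊕ M2, so the key drops out. Then M2 = (M1 ⊕ M2) ⊕ M1 over the first 6 bytes.
byte 0: (f8 XOR 23) XOR 68 = db XOR 68 = b3
byte 1: (e1 XOR 8d) XOR 65 = 6c XOR 65 = 09
byte 2: (d1 XOR 2c) XOR 6c = fd XOR 6c = 91
byte 3: (f4 XOR 13) XOR 6c = e7 XOR 6c = 8b
byte 4: (2f XOR 29) XOR 6f = 06 XOR 6f = 69
byte 5: (9d XOR fd) XOR 20 = 60 XOR 20 = 40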